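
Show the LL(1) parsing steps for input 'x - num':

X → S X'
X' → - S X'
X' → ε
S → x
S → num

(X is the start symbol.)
LL(1) parsing maintains a stack (initially the start symbol over $) and the input. At each step: if the stack top is a terminal, match it against the current input token; if it is a non-terminal N, replace it with the RHS of M[N, lookahead] (the unique production whose predict set contains the lookahead).

Stack is shown with the top on the left.

Stack     Input      Action
---------------------------
X $       x - num $  output X → S X'
S X' $    x - num $  output S → x
x X' $    x - num $  match 'x'
X' $      - num $    output X' → - S X'
- S X' $  - num $    match '-'
S X' $    num $      output S → num
num X' $  num $      match 'num'
X' $      $          output X' → ε
$         $          accept

The string is accepted.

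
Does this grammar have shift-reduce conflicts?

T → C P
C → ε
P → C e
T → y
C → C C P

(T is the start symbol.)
A shift-reduce conflict occurs when an LR(0) state has both:
  - a complete (reduce) item [A → α .] (dot at the end), and
  - a shift item [B → β . c γ] (dot before a terminal).

Augment with T' → T and build the canonical LR(0) collection (I0 = CLOSURE({[T' → . T]}), then GOTO on every symbol after a dot until no new states appear). It has 8 states:
  I0: { [C → . C C P], [C → .], [T → . C P], [T → . y], [T' → . T] }  — shift, reduce
  I1: { [C → . C C P], [C → .], [C → C . C P], [P → . C e], [T → C . P] }  — reduce
  I2: { [T' → T .] }  — accept
  I3: { [T → y .] }  — reduce
  I4: { [C → . C C P], [C → .], [C → C . C P], [C → C C . P], [P → . C e], [P → C . e] }  — shift, reduce
  I5: { [T → C P .] }  — reduce
  I6: { [C → C C P .] }  — reduce
  I7: { [P → C e .] }  — reduce

I0 contains reduce item [C → .] and shift item [T → . y] — shift-reduce conflict.
I4 contains reduce item [C → .] and shift item [P → C . e] — shift-reduce conflict.

Answer: Yes — I0: [C → .] vs [T → . y]; I4: [C → .] vs [P → C . e]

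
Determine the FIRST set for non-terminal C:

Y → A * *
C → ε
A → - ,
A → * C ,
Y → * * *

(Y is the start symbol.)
{ ε }

From C → ε:
  - ε-production, so ε ∈ FIRST(C)

Collecting: FIRST(C) = { ε }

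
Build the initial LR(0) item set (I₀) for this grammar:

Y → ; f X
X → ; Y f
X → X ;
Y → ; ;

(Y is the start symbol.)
First, augment the grammar with Y' → Y
I₀ = CLOSURE({ [Y' → . Y] }):
  [Y' → . Y] has the dot before Y: add [Y → . ; f X], [Y → . ; ;]
No further items can be added.

I₀ = { [Y → . ; ;], [Y → . ; f X], [Y' → . Y] }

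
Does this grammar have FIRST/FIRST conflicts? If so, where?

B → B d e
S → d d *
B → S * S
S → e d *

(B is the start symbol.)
Yes. B → B d e / B → S '*' S on { 'd', 'e' }

A FIRST/FIRST conflict occurs when two productions N → α and N → β for the same non-terminal have FIRST(α) ∩ FIRST(β) ≠ ∅ (with ε ∈ FIRST of a nullable right-hand side, so two nullable alternatives also conflict).

FIRST sets of the non-terminals at (or reachable through a nullable prefix from) the front of some alternative:
  FIRST(B) = { 'd', 'e' }
  FIRST(S) = { 'd', 'e' }

Productions for B:
  B → B d e: FIRST = { 'd', 'e' }
  B → S * S: FIRST = { 'd', 'e' }
Productions for S:
  S → d d *: FIRST = { 'd' }
  S → e d *: FIRST = { 'e' }

Conflict for B: B → B d e and B → S * S
  Overlap: { 'd', 'e' }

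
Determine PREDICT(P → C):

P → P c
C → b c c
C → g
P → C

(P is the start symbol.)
{ 'b', 'g' }

PREDICT(P → C) = (FIRST(RHS) \ {ε}) ∪ (FOLLOW(P) if ε ∈ FIRST(RHS), i.e. RHS ⇒* ε)
FIRST(C) = { 'b', 'g' }
FIRST(C) = { 'b', 'g' }
ε ∉ FIRST(C), so FOLLOW(P) is not added.
PREDICT(P → C) = { 'b', 'g' }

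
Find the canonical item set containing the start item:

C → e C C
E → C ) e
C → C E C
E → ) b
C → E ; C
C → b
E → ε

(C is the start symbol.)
First, augment the grammar with C' → C
I₀ = CLOSURE({ [C' → . C] }):
  [C' → . C] has the dot before C: add [C → . e C C], [C → . C E C], [C → . E ; C], [C → . b]
  [C → . E ; C] has the dot before E: add [E → . C ) e], [E → . ) b], [E → .]
No further items can be added.

I₀ = { [C → . C E C], [C → . E ; C], [C → . b], [C → . e C C], [C' → . C], [E → . ) b], [E → . C ) e], [E → .] }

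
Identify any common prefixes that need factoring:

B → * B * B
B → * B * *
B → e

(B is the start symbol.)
Left-factoring is needed when two productions for the same non-terminal
share a common prefix on the right-hand side.

Productions for B:
  B → * B * B
  B → * B * *
  B → e

Found common prefix '* B *' in productions for B

Answer: Yes, B has productions with common prefix '* B *'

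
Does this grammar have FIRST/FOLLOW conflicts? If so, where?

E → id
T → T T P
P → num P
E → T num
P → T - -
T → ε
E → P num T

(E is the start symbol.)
Nullable non-terminals: T.
FIRST sets used below: FIRST(T) = { '-', 'num', ε }, FIRST(P) = { '-', 'num' }

T: nullable alternative(s) T → ε; FOLLOW(T) = { $, '-', 'num' }
  T → T T P: FIRST \ {ε} = { '-', 'num' } — overlaps FOLLOW(T) on { '-', 'num' }: CONFLICT
  T → ε: FIRST \ {ε} = { } — this is the only nullable alternative, skip

E, P have no nullable alternative, so no FIRST/FOLLOW check is needed there.

So the grammar has 1 FIRST/FOLLOW conflict (marked CONFLICT above).

Answer: Yes. T → T T P with FOLLOW(T) on { '-', 'num' }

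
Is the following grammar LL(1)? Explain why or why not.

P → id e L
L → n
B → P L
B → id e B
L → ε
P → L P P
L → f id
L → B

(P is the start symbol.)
A grammar is LL(1) if for each non-terminal N with multiple productions, the predict sets of those productions are pairwise disjoint, where PREDICT(N → α) = (FIRST(α) \ {ε}) ∪ (FOLLOW(N) if α ⇒* ε).

Relevant sets:
  FIRST(L) = { 'f', 'id', 'n', ε }
  FIRST(P) = { 'f', 'id', 'n' }
  FIRST(B) = { 'f', 'id', 'n' }
  FOLLOW(L) = { $, 'f', 'id', 'n' }

For P:
  PREDICT(P → id e L) = { 'id' }
  PREDICT(P → L P P) = { 'f', 'id', 'n' }
For L:
  PREDICT(L → n) = { 'n' }
  PREDICT(L → ε) = { $, 'f', 'id', 'n' }
  PREDICT(L → f id) = { 'f' }
  PREDICT(L → B) = { 'f', 'id', 'n' }
For B:
  PREDICT(B → P L) = { 'f', 'id', 'n' }
  PREDICT(B → id e B) = { 'id' }

Conflict found: Predict set conflict for P: { 'id' }
The grammar is NOT LL(1).

Answer: No. Predict set conflict for P: { 'id' }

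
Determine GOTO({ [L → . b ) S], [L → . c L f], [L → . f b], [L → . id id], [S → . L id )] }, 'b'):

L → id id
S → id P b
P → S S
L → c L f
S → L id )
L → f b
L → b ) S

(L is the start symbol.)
GOTO(I, 'b') = CLOSURE({ [A → αX.β] : [A → α.Xβ] ∈ I, X = 'b' })

Items with dot before 'b', with the dot advanced:
  [L → . b ) S] → [L → b . ) S]
Closure adds nothing (no advanced item has the dot before a non-terminal).

GOTO = { [L → b . ) S] }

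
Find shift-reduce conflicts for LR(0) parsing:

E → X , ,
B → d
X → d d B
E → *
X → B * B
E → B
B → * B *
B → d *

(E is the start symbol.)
Yes — I1: [E → * .] vs [B → . * B *]; I2: [E → B .] vs [X → B . * B]; I5: [B → d .] vs [B → d . *]; I10: [B → d .] vs [B → d . *]

Augment with E' → E and build the canonical LR(0) collection (I0 = CLOSURE({[E' → . E]}), then GOTO on every symbol after a dot until no new states appear). It has 17 states:
  I0: { [B → . * B *], [B → . d *], [B → . d], [E → . *], [E → . B], [E → . X , ,], [E' → . E], [X → . B * B], [X → . d d B] }  — shift
  I1: { [B → * . B *], [B → . * B *], [B → . d *], [B → . d], [E → * .] }  — shift, reduce
  I2: { [E → B .], [X → B . * B] }  — shift, reduce
  I3: { [E' → E .] }  — accept
  I4: { [E → X . , ,] }  — shift
  I5: { [B → d . *], [B → d .], [X → d . d B] }  — shift, reduce
  I6: { [B → d * .] }  — reduce
  I7: { [B → . * B *], [B → . d *], [B → . d], [X → d d . B] }  — shift
  I8: { [B → * . B *], [B → . * B *], [B → . d *], [B → . d] }  — shift
  I9: { [X → d d B .] }  — reduce
  I10: { [B → d . *], [B → d .] }  — shift, reduce
  I11: { [B → * B . *] }  — shift
  I12: { [B → * B * .] }  — reduce
  I13: { [E → X , . ,] }  — shift
  I14: { [E → X , , .] }  — reduce
  I15: { [B → . * B *], [B → . d *], [B → . d], [X → B * . B] }  — shift
  I16: { [X → B * B .] }  — reduce

I1 contains reduce item [E → * .] and shift items [B → . * B *], [B → . d], [B → . d *] — shift-reduce conflict.
I2 contains reduce item [E → B .] and shift item [X → B . * B] — shift-reduce conflict.
I5 contains reduce item [B → d .] and shift items [B → d . *], [X → d . d B] — shift-reduce conflict.
I10 contains reduce item [B → d .] and shift item [B → d . *] — shift-reduce conflict.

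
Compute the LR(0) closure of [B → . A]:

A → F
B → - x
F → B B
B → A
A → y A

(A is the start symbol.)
{ [A → . F], [A → . y A], [B → . - x], [B → . A], [F → . B B] }

Start with: [B → . A]
  [B → . A] has the dot before A: add [A → . F], [A → . y A]
  [A → . F] has the dot before F: add [F → . B B]
  [F → . B B] has the dot before B: add [B → . - x]
No further items can be added.

CLOSURE = { [A → . F], [A → . y A], [B → . - x], [B → . A], [F → . B B] }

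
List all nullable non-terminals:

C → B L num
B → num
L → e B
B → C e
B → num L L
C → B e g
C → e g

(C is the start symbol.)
None

A non-terminal is nullable if it can derive ε (the empty string): either it has an ε-production, or it has a production whose right-hand side consists entirely of nullable non-terminals.

There are no ε-productions, so no non-terminal can derive ε.
No non-terminals are nullable.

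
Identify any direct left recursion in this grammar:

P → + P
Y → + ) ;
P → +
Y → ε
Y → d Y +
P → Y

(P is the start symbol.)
No direct left recursion

Direct left recursion occurs when N → N α for some non-terminal N (the right-hand side begins with the left-hand side itself).

P → + P: starts with '+'
Y → + ) ;: starts with '+'
P → +: starts with '+'
Y → ε: starts with ε
Y → d Y +: starts with d
P → Y: starts with Y

No direct left recursion found.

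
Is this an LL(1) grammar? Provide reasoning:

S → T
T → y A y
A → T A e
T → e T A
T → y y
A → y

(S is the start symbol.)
A grammar is LL(1) if for each non-terminal N with multiple productions, the predict sets of those productions are pairwise disjoint, where PREDICT(N → α) = (FIRST(α) \ {ε}) ∪ (FOLLOW(N) if α ⇒* ε).

Relevant sets:
  FIRST(T) = { 'e', 'y' }

For T:
  PREDICT(T → y A y) = { 'y' }
  PREDICT(T → e T A) = { 'e' }
  PREDICT(T → y y) = { 'y' }
For A:
  PREDICT(A → T A e) = { 'e', 'y' }
  PREDICT(A → y) = { 'y' }
S has a single production, so nothing to check there.

Conflict found: Predict set conflict for T: { 'y' }
The grammar is NOT LL(1).

Answer: No. Predict set conflict for T: { 'y' }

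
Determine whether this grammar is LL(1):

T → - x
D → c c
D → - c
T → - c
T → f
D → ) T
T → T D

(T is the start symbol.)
No. Predict set conflict for T: { '-' }

Relevant sets:
  FIRST(T) = { '-', 'f' }

For T:
  PREDICT(T → '-' x) = { '-' }
  PREDICT(T → '-' c) = { '-' }
  PREDICT(T → f) = { 'f' }
  PREDICT(T → T D) = { '-', 'f' }
For D:
  PREDICT(D → c c) = { 'c' }
  PREDICT(D → '-' c) = { '-' }
  PREDICT(D → ')' T) = { ')' }

Conflict found: Predict set conflict for T: { '-' }
The grammar is NOT LL(1).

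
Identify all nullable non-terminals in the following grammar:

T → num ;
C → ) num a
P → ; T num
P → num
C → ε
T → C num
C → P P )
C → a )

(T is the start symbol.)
{ 'C' }

A non-terminal is nullable if it can derive ε (the empty string): either it has an ε-production, or it has a production whose right-hand side consists entirely of nullable non-terminals.

ε-productions: C → ε
So C is immediately nullable.
No further non-terminal can be added: every production for the remaining non-terminals contains a terminal or a non-nullable non-terminal.
Nullable = { 'C' }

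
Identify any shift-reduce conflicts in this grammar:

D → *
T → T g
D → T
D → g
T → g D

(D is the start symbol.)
A shift-reduce conflict occurs when an LR(0) state has both:
  - a complete (reduce) item [A → α .] (dot at the end), and
  - a shift item [B → β . c γ] (dot before a terminal).

Augment with D' → D and build the canonical LR(0) collection (I0 = CLOSURE({[D' → . D]}), then GOTO on every symbol after a dot until no new states appear). It has 7 states:
  I0: { [D → . *], [D → . T], [D → . g], [D' → . D], [T → . T g], [T → . g D] }  — shift
  I1: { [D → * .] }  — reduce
  I2: { [D' → D .] }  — accept
  I3: { [D → T .], [T → T . g] }  — shift, reduce
  I4: { [D → . *], [D → . T], [D → . g], [D → g .], [T → . T g], [T → . g D], [T → g . D] }  — shift, reduce
  I5: { [T → g D .] }  — reduce
  I6: { [T → T g .] }  — reduce

I3 contains reduce item [D → T .] and shift item [T → T . g] — shift-reduce conflict.
I4 contains reduce item [D → g .] and shift items [D → . *], [D → . g], [T → . g D] — shift-reduce conflict.

Answer: Yes — I3: [D → T .] vs [T → T . g]; I4: [D → g .] vs [D → . *]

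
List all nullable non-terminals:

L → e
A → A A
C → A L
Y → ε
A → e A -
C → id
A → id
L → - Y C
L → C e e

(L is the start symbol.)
{ 'Y' }

A non-terminal is nullable if it can derive ε (the empty string): either it has an ε-production, or it has a production whose right-hand side consists entirely of nullable non-terminals.

ε-productions: Y → ε
So Y is immediately nullable.
No further non-terminal can be added: every production for the remaining non-terminals contains a terminal or a non-nullable non-terminal.
Nullable = { 'Y' }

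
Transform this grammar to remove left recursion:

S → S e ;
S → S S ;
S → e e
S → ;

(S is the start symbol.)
S → e e S'
S → ; S'
S' → e ; S'
S' → S ; S'
S' → ε

S is directly left-recursive. The standard transformation for
  A → A α₁ | ... | A α_m | β₁ | ... | β_n
is
  A  → β₁ A' | ... | β_n A'
  A' → α₁ A' | ... | α_m A' | ε

S → e e becomes S → e e S'
S → ; becomes S → ; S'
S → S e ; becomes S' → e ; S'
S → S S ; becomes S' → S ; S'
Add S' → ε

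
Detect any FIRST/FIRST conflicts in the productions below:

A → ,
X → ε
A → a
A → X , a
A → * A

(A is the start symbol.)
FIRST sets of the non-terminals at (or reachable through a nullable prefix from) the front of some alternative:
  FIRST(X) = { ε }

Productions for A:
  A → ,: FIRST = { ',' }
  A → a: FIRST = { 'a' }
  A → X , a: FIRST = { ',' }
  A → * A: FIRST = { '*' }
X has only one production, so no FIRST/FIRST conflict is possible there.

Conflict for A: A → , and A → X , a
  Overlap: { ',' }

Answer: Yes. A → ',' / A → X ',' a on { ',' }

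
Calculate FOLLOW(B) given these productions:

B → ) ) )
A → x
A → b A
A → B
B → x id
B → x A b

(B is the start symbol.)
{ $, 'b' }

To compute FOLLOW(B), find every occurrence of B on a right-hand side N → α B β: add FIRST(β) \ {ε}, and if β is empty or nullable also add FOLLOW(N). Iterate to a fixed point.

B is the start symbol, so $ ∈ FOLLOW(B).
In A → B: B is at the end, add FOLLOW(A)

The FOLLOW sets referred to above (computed the same way, to a fixed point):
  FOLLOW(A) = { 'b' }

Taking the union: FOLLOW(B) = { $, 'b' }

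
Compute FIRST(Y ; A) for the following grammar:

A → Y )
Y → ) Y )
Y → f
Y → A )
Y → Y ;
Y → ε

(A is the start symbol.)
{ ')', ';', 'f' }

FIRST sets of the non-terminals involved (from the grammar, by fixed-point iteration):
  FIRST(Y) = { ')', ';', 'f', ε }

To compute FIRST(Y ; A), process the symbols left to right:
Symbol Y is a non-terminal. Add FIRST(Y) \ {ε} = { ')', ';', 'f' }
Y is nullable (ε ∈ FIRST(Y)), continue to the next symbol.
Symbol ; is a terminal. Add ';' and stop.
FIRST(Y ; A) = { ')', ';', 'f' }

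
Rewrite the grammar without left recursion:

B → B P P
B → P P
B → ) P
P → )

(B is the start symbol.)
B → P P B'
B → ) P B'
B' → P P B'
B' → ε
P → )

B is directly left-recursive. The standard transformation for
  A → A α₁ | ... | A α_m | β₁ | ... | β_n
is
  A  → β₁ A' | ... | β_n A'
  A' → α₁ A' | ... | α_m A' | ε

B → P P becomes B → P P B'
B → ) P becomes B → ) P B'
B → B P P becomes B' → P P B'
Add B' → ε

Productions for other non-terminals are unchanged:
  P → )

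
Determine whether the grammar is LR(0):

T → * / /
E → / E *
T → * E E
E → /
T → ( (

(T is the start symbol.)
A grammar is LR(0) if no state in the canonical LR(0) collection has:
  - both a shift item (dot before a terminal) and a complete item (shift-reduce conflict), or
  - two or more complete items (reduce-reduce conflict; the accept item [T' → T .] counts as a complete item here).

Augment with T' → T and build the canonical LR(0) collection (I0 = CLOSURE({[T' → . T]}), then GOTO on every symbol after a dot until no new states appear). It has 12 states:
  I0: { [T → . ( (], [T → . * / /], [T → . * E E], [T' → . T] }  — shift
  I1: { [T → ( . (] }  — shift
  I2: { [E → . / E *], [E → . /], [T → * . / /], [T → * . E E] }  — shift
  I3: { [T' → T .] }  — accept
  I4: { [E → . / E *], [E → . /], [E → / . E *], [E → / .], [T → * / . /] }  — shift, reduce
  I5: { [E → . / E *], [E → . /], [T → * E . E] }  — shift
  I6: { [E → . / E *], [E → . /], [E → / . E *], [E → / .] }  — shift, reduce
  I7: { [T → * E E .] }  — reduce
  I8: { [E → / E . *] }  — shift
  I9: { [E → / E * .] }  — reduce
  I10: { [E → . / E *], [E → . /], [E → / . E *], [E → / .], [T → * / / .] }  — shift, 2 reduces
  I11: { [T → ( ( .] }  — reduce

Conflict in state I4:
  Shift-reduce conflict between [E → / .] and [E → . /]
So the grammar is NOT LR(0).

Answer: No. Shift-reduce conflict between [E → / .] and [E → . /]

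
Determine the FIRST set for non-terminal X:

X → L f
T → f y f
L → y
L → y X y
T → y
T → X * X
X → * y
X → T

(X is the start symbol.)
{ '*', 'f', 'y' }

To compute FIRST(X), examine every production with X on the left-hand side, reading each right-hand side left to right until a non-nullable symbol is reached.

FIRST sets of the other non-terminals involved (by the same procedure, iterated to a fixed point):
  FIRST(L) = { 'y' }
  FIRST(T) = { '*', 'f', 'y' }

From X → L f:
  - L is a non-terminal: add FIRST(L) \ {ε} = { 'y' }
    L is not nullable, so stop
From X → * y:
  - '*' is a terminal: add '*' and stop
From X → T:
  - T is a non-terminal: add FIRST(T) \ {ε} = { '*', 'f', 'y' }
    T is not nullable, so stop

Collecting: FIRST(X) = { '*', 'f', 'y' }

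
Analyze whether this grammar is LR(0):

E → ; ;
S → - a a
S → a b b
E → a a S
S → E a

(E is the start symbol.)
Augment with E' → E and build the canonical LR(0) collection (I0 = CLOSURE({[E' → . E]}), then GOTO on every symbol after a dot until no new states appear). It has 15 states:
  I0: { [E → . ; ;], [E → . a a S], [E' → . E] }  — shift
  I1: { [E → ; . ;] }  — shift
  I2: { [E' → E .] }  — accept
  I3: { [E → a . a S] }  — shift
  I4: { [E → . ; ;], [E → . a a S], [E → a a . S], [S → . - a a], [S → . E a], [S → . a b b] }  — shift
  I5: { [S → - . a a] }  — shift
  I6: { [S → E . a] }  — shift
  I7: { [E → a a S .] }  — reduce
  I8: { [E → a . a S], [S → a . b b] }  — shift
  I9: { [S → a b . b] }  — shift
  I10: { [S → a b b .] }  — reduce
  I11: { [S → E a .] }  — reduce
  I12: { [S → - a . a] }  — shift
  I13: { [S → - a a .] }  — reduce
  I14: { [E → ; ; .] }  — reduce

Every state is either a pure shift/goto state or contains exactly one complete item and nothing to shift — no conflicts. The grammar is LR(0).

Answer: Yes, the grammar is LR(0)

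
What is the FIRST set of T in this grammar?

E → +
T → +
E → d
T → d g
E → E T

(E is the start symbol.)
{ '+', 'd' }

From T → +:
  - '+' is a terminal: add '+' and stop
From T → d g:
  - d is a terminal: add 'd' and stop

Collecting: FIRST(T) = { '+', 'd' }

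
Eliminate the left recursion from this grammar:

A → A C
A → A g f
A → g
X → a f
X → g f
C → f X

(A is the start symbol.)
A → g A'
A' → C A'
A' → g f A'
A' → ε
X → a f
X → g f
C → f X

A is directly left-recursive. The standard transformation for
  A → A α₁ | ... | A α_m | β₁ | ... | β_n
is
  A  → β₁ A' | ... | β_n A'
  A' → α₁ A' | ... | α_m A' | ε

A → g becomes A → g A'
A → A C becomes A' → C A'
A → A g f becomes A' → g f A'
Add A' → ε

Productions for other non-terminals are unchanged:
  X → a f
  X → g f
  C → f X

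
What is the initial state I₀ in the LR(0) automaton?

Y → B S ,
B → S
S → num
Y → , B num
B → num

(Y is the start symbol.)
First, augment the grammar with Y' → Y
I₀ = CLOSURE({ [Y' → . Y] }):
  [Y' → . Y] has the dot before Y: add [Y → . B S ,], [Y → . , B num]
  [Y → . B S ,] has the dot before B: add [B → . S], [B → . num]
  [B → . S] has the dot before S: add [S → . num]
No further items can be added.

I₀ = { [B → . S], [B → . num], [S → . num], [Y → . , B num], [Y → . B S ,], [Y' → . Y] }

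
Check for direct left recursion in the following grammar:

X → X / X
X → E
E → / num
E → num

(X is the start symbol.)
X → X / X: LEFT RECURSIVE (starts with X)
X → E: starts with E
E → / num: starts with '/'
E → num: starts with num

The grammar has direct left recursion on: X.

Answer: Yes, X is left-recursive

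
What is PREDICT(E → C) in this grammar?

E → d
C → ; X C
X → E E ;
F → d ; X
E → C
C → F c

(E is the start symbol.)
PREDICT(E → C) = (FIRST(RHS) \ {ε}) ∪ (FOLLOW(E) if ε ∈ FIRST(RHS), i.e. RHS ⇒* ε)
FIRST(C) = { ';', 'd' }
FIRST(C) = { ';', 'd' }
ε ∉ FIRST(C), so FOLLOW(E) is not added.
PREDICT(E → C) = { ';', 'd' }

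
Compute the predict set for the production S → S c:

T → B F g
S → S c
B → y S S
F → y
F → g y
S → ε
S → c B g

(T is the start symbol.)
{ 'c' }

PREDICT(S → S c) = (FIRST(RHS) \ {ε}) ∪ (FOLLOW(S) if ε ∈ FIRST(RHS), i.e. RHS ⇒* ε)
FIRST(S) = { 'c', ε }
FIRST(S c) = { 'c' }
ε ∉ FIRST(S c), so FOLLOW(S) is not added.
PREDICT(S → S c) = { 'c' }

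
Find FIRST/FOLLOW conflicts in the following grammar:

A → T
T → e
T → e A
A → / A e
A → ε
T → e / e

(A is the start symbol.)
Nullable non-terminals: A.
FIRST sets used below: FIRST(T) = { 'e' }

A: nullable alternative(s) A → ε; FOLLOW(A) = { $, 'e' }
  A → T: FIRST \ {ε} = { 'e' } — overlaps FOLLOW(A) on { 'e' }: CONFLICT
  A → / A e: FIRST \ {ε} = { '/' } — disjoint from FOLLOW(A)
  A → ε: FIRST \ {ε} = { } — this is the only nullable alternative, skip

T has no nullable alternative, so no FIRST/FOLLOW check is needed there.

So the grammar has 1 FIRST/FOLLOW conflict (marked CONFLICT above).

Answer: Yes. A → T with FOLLOW(A) on { 'e' }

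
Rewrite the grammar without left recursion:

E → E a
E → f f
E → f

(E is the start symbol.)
E → f f E'
E → f E'
E' → a E'
E' → ε

E is directly left-recursive. The standard transformation for
  A → A α₁ | ... | A α_m | β₁ | ... | β_n
is
  A  → β₁ A' | ... | β_n A'
  A' → α₁ A' | ... | α_m A' | ε

E → f f becomes E → f f E'
E → f becomes E → f E'
E → E a becomes E' → a E'
Add E' → ε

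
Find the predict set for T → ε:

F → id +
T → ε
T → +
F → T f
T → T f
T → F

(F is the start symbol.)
PREDICT(T → ε) = (FIRST(RHS) \ {ε}) ∪ (FOLLOW(T) if ε ∈ FIRST(RHS), i.e. RHS ⇒* ε)
The right-hand side is ε (FIRST(ε) = { ε }), so the predict set is FOLLOW(T) = { 'f' }
PREDICT(T → ε) = { 'f' }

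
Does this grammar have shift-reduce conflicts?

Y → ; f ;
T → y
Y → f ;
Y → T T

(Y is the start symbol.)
A shift-reduce conflict occurs when an LR(0) state has both:
  - a complete (reduce) item [A → α .] (dot at the end), and
  - a shift item [B → β . c γ] (dot before a terminal).

Augment with Y' → Y and build the canonical LR(0) collection (I0 = CLOSURE({[Y' → . Y]}), then GOTO on every symbol after a dot until no new states appear). It has 10 states:
  I0: { [T → . y], [Y → . ; f ;], [Y → . T T], [Y → . f ;], [Y' → . Y] }  — shift
  I1: { [Y → ; . f ;] }  — shift
  I2: { [T → . y], [Y → T . T] }  — shift
  I3: { [Y' → Y .] }  — accept
  I4: { [Y → f . ;] }  — shift
  I5: { [T → y .] }  — reduce
  I6: { [Y → f ; .] }  — reduce
  I7: { [Y → T T .] }  — reduce
  I8: { [Y → ; f . ;] }  — shift
  I9: { [Y → ; f ; .] }  — reduce

No state contains both a complete item and a shift item.

Answer: No shift-reduce conflicts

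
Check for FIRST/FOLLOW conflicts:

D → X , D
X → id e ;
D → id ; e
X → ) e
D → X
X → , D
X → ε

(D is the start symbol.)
Yes. D → X ',' D with FOLLOW(D) on { ',' }; X → ',' D with FOLLOW(X) on { ',' }

Nullable non-terminals: D, X.
FIRST sets used below: FIRST(X) = { ')', ',', 'id', ε }

D: nullable alternative(s) D → X; FOLLOW(D) = { $, ',' }
  D → X , D: FIRST \ {ε} = { ')', ',', 'id' } — overlaps FOLLOW(D) on { ',' }: CONFLICT
  D → id ; e: FIRST \ {ε} = { 'id' } — disjoint from FOLLOW(D)
  D → X: FIRST \ {ε} = { ')', ',', 'id' } — this is the only nullable alternative, skip

X: nullable alternative(s) X → ε; FOLLOW(X) = { $, ',' }
  X → id e ;: FIRST \ {ε} = { 'id' } — disjoint from FOLLOW(X)
  X → ) e: FIRST \ {ε} = { ')' } — disjoint from FOLLOW(X)
  X → , D: FIRST \ {ε} = { ',' } — overlaps FOLLOW(X) on { ',' }: CONFLICT
  X → ε: FIRST \ {ε} = { } — this is the only nullable alternative, skip

So the grammar has 2 FIRST/FOLLOW conflicts (marked CONFLICT above).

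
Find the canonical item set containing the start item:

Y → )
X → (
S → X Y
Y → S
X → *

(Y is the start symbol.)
{ [S → . X Y], [X → . (], [X → . *], [Y → . )], [Y → . S], [Y' → . Y] }

First, augment the grammar with Y' → Y
I₀ = CLOSURE({ [Y' → . Y] }):
  [Y' → . Y] has the dot before Y: add [Y → . )], [Y → . S]
  [Y → . S] has the dot before S: add [S → . X Y]
  [S → . X Y] has the dot before X: add [X → . (], [X → . *]
No further items can be added.

I₀ = { [S → . X Y], [X → . (], [X → . *], [Y → . )], [Y → . S], [Y' → . Y] }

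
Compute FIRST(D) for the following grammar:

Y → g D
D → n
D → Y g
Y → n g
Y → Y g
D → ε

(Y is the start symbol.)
{ 'g', 'n', ε }

FIRST sets of the other non-terminals involved (by the same procedure, iterated to a fixed point):
  FIRST(Y) = { 'g', 'n' }

From D → n:
  - n is a terminal: add 'n' and stop
From D → Y g:
  - Y is a non-terminal: add FIRST(Y) \ {ε} = { 'g', 'n' }
    Y is not nullable, so stop
From D → ε:
  - ε-production, so ε ∈ FIRST(D)

Collecting: FIRST(D) = { 'g', 'n', ε }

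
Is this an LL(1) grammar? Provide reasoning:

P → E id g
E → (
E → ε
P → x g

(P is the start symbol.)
Yes, the grammar is LL(1).

A grammar is LL(1) if for each non-terminal N with multiple productions, the predict sets of those productions are pairwise disjoint, where PREDICT(N → α) = (FIRST(α) \ {ε}) ∪ (FOLLOW(N) if α ⇒* ε).

Relevant sets:
  FIRST(E) = { '(', ε }
  FOLLOW(E) = { 'id' }

For P:
  PREDICT(P → E id g) = { '(', 'id' }
  PREDICT(P → x g) = { 'x' }
For E:
  PREDICT(E → '(') = { '(' }
  PREDICT(E → ε) = { 'id' }

All predict sets are disjoint. The grammar IS LL(1).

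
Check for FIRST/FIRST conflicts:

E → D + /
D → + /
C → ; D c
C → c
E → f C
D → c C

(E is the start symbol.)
No FIRST/FIRST conflicts.

FIRST sets of the non-terminals at (or reachable through a nullable prefix from) the front of some alternative:
  FIRST(D) = { '+', 'c' }

Productions for E:
  E → D + /: FIRST = { '+', 'c' }
  E → f C: FIRST = { 'f' }
Productions for D:
  D → + /: FIRST = { '+' }
  D → c C: FIRST = { 'c' }
Productions for C:
  C → ; D c: FIRST = { ';' }
  C → c: FIRST = { 'c' }

All alternatives of each non-terminal have pairwise disjoint FIRST sets.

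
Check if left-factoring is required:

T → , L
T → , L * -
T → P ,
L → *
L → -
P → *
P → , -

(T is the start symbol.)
Yes, T has productions with common prefix ', L'

Left-factoring is needed when two productions for the same non-terminal
share a common prefix on the right-hand side.

Productions for T:
  T → , L
  T → , L * -
  T → P ,
Productions for L:
  L → *
  L → -
Productions for P:
  P → *
  P → , -

Found common prefix ', L' in productions for T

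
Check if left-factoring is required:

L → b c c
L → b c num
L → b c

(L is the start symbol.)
Yes, L has productions with common prefix 'b c'

Left-factoring is needed when two productions for the same non-terminal
share a common prefix on the right-hand side.

Productions for L:
  L → b c c
  L → b c num
  L → b c

Found common prefix 'b c' in productions for L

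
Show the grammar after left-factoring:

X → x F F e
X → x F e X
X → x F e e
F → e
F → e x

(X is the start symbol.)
Left-factoring transforms A → αβ₁ | αβ₂ into A → αA' and A' → β₁ | β₂
(α is the longest common prefix among the alternatives). Repeat until
no nonterminal has two alternatives with a common prefix.

Round 1: X has alternatives sharing prefix 'x F'. Introduce X': X → x F X'
  Add: X' → F e
  Add: X' → e X
  Add: X' → e e

Round 2: X' has alternatives sharing prefix 'e'. Introduce X'': X' → e X''
  Add: X'' → X
  Add: X'' → e

Round 3: F has alternatives sharing prefix 'e'. Introduce F': F → e F'
  Add: F' → ε
  Add: F' → x

No remaining common prefixes — done.

Resulting grammar:
X → x F X'
X' → F e
X' → e X''
X'' → X
X'' → e
F → e F'
F' → ε
F' → x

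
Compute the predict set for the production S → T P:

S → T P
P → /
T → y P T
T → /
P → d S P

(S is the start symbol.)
PREDICT(S → T P) = (FIRST(RHS) \ {ε}) ∪ (FOLLOW(S) if ε ∈ FIRST(RHS), i.e. RHS ⇒* ε)
FIRST(T) = { '/', 'y' }
FIRST(T P) = { '/', 'y' }
ε ∉ FIRST(T P), so FOLLOW(S) is not added.
PREDICT(S → T P) = { '/', 'y' }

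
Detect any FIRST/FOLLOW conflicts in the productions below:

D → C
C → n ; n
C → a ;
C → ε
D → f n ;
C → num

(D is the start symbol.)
A FIRST/FOLLOW conflict occurs when a non-terminal N has a nullable alternative N → β (β ⇒* ε) and another alternative N → α with FIRST(α) ∩ FOLLOW(N) ≠ ∅: on such a lookahead the parser cannot decide between expanding α and letting N vanish via β.

Nullable non-terminals: C, D.
FIRST sets used below: FIRST(C) = { 'a', 'n', 'num', ε }

C: nullable alternative(s) C → ε; FOLLOW(C) = { $ }
  C → n ; n: FIRST \ {ε} = { 'n' } — disjoint from FOLLOW(C)
  C → a ;: FIRST \ {ε} = { 'a' } — disjoint from FOLLOW(C)
  C → ε: FIRST \ {ε} = { } — this is the only nullable alternative, skip
  C → num: FIRST \ {ε} = { 'num' } — disjoint from FOLLOW(C)

D: nullable alternative(s) D → C; FOLLOW(D) = { $ }
  D → C: FIRST \ {ε} = { 'a', 'n', 'num' } — this is the only nullable alternative, skip
  D → f n ;: FIRST \ {ε} = { 'f' } — disjoint from FOLLOW(D)

No FIRST/FOLLOW conflicts found.

Answer: No FIRST/FOLLOW conflicts.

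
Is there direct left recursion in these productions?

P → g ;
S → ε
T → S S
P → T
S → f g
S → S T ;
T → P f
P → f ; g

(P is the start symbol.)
P → g ;: starts with g
S → ε: starts with ε
T → S S: starts with S
P → T: starts with T
S → f g: starts with f
S → S T ;: LEFT RECURSIVE (starts with S)
T → P f: starts with P
P → f ; g: starts with f

The grammar has direct left recursion on: S.

Answer: Yes, S is left-recursive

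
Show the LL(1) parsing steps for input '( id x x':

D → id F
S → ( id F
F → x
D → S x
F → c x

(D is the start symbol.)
Stack is shown with the top on the left.

Stack       Input       Action
------------------------------
D $         ( id x x $  output D → S x
S x $       ( id x x $  output S → ( id F
( id F x $  ( id x x $  match '('
id F x $    id x x $    match 'id'
F x $       x x $       output F → x
x x $       x x $       match 'x'
x $         x $         match 'x'
$           $           accept

The string is accepted.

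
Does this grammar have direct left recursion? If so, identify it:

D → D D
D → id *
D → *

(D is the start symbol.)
Yes, D is left-recursive

Direct left recursion occurs when N → N α for some non-terminal N (the right-hand side begins with the left-hand side itself).

D → D D: LEFT RECURSIVE (starts with D)
D → id *: starts with id
D → *: starts with '*'

The grammar has direct left recursion on: D.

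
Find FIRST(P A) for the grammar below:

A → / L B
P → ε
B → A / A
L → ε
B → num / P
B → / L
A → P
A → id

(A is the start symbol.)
FIRST sets of the non-terminals involved (from the grammar, by fixed-point iteration):
  FIRST(P) = { ε }
  FIRST(A) = { '/', 'id', ε }

To compute FIRST(P A), process the symbols left to right:
Symbol P is a non-terminal. Add FIRST(P) \ {ε} = { }
P is nullable (ε ∈ FIRST(P)), continue to the next symbol.
Symbol A is a non-terminal. Add FIRST(A) \ {ε} = { '/', 'id' }
A is nullable (ε ∈ FIRST(A)), continue to the next symbol.
All symbols are nullable, so ε is in the result.
FIRST(P A) = { '/', 'id', ε }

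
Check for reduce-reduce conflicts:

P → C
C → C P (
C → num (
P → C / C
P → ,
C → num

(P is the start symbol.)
No reduce-reduce conflicts

A reduce-reduce conflict occurs when an LR(0) state has two complete items [A → α .] and [B → β .] — both call for a reduction, and with no lookahead the parser cannot choose between them.

Augment with P' → P and build the canonical LR(0) collection (I0 = CLOSURE({[P' → . P]}), then GOTO on every symbol after a dot until no new states appear). It has 10 states:
  I0: { [C → . C P (], [C → . num (], [C → . num], [P → . ,], [P → . C / C], [P → . C], [P' → . P] }  — shift
  I1: { [P → , .] }  — reduce
  I2: { [C → . C P (], [C → . num (], [C → . num], [C → C . P (], [P → . ,], [P → . C / C], [P → . C], [P → C . / C], [P → C .] }  — shift, reduce
  I3: { [P' → P .] }  — accept
  I4: { [C → num . (], [C → num .] }  — shift, reduce
  I5: { [C → num ( .] }  — reduce
  I6: { [C → . C P (], [C → . num (], [C → . num], [P → C / . C] }  — shift
  I7: { [C → C P . (] }  — shift
  I8: { [C → C P ( .] }  — reduce
  I9: { [C → . C P (], [C → . num (], [C → . num], [C → C . P (], [P → . ,], [P → . C / C], [P → . C], [P → C / C .] }  — shift, reduce

No state contains more than one complete item.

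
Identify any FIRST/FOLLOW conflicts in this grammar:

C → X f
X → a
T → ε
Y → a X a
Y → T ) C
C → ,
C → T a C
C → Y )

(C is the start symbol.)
Nullable non-terminals: T.
T has a nullable alternative but only one production, so nothing to check.

C, X, Y have no nullable alternative, so no FIRST/FOLLOW check is needed there.

No FIRST/FOLLOW conflicts found.

Answer: No FIRST/FOLLOW conflicts.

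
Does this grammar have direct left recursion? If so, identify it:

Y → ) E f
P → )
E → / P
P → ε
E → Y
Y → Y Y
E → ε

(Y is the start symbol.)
Direct left recursion occurs when N → N α for some non-terminal N (the right-hand side begins with the left-hand side itself).

Y → ) E f: starts with ')'
P → ): starts with ')'
E → / P: starts with '/'
P → ε: starts with ε
E → Y: starts with Y
Y → Y Y: LEFT RECURSIVE (starts with Y)
E → ε: starts with ε

The grammar has direct left recursion on: Y.

Answer: Yes, Y is left-recursive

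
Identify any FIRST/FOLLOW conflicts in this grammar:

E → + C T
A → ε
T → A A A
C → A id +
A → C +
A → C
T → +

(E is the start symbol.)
Yes. A → C '+' with FOLLOW(A) on { 'id' }; A → C with FOLLOW(A) on { 'id' }

A FIRST/FOLLOW conflict occurs when a non-terminal N has a nullable alternative N → β (β ⇒* ε) and another alternative N → α with FIRST(α) ∩ FOLLOW(N) ≠ ∅: on such a lookahead the parser cannot decide between expanding α and letting N vanish via β.

Nullable non-terminals: A, T.
FIRST sets used below: FIRST(C) = { 'id' }, FIRST(A) = { 'id', ε }

A: nullable alternative(s) A → ε; FOLLOW(A) = { $, 'id' }
  A → ε: FIRST \ {ε} = { } — this is the only nullable alternative, skip
  A → C +: FIRST \ {ε} = { 'id' } — overlaps FOLLOW(A) on { 'id' }: CONFLICT
  A → C: FIRST \ {ε} = { 'id' } — overlaps FOLLOW(A) on { 'id' }: CONFLICT

T: nullable alternative(s) T → A A A; FOLLOW(T) = { $ }
  T → A A A: FIRST \ {ε} = { 'id' } — this is the only nullable alternative, skip
  T → +: FIRST \ {ε} = { '+' } — disjoint from FOLLOW(T)

C, E have no nullable alternative, so no FIRST/FOLLOW check is needed there.

So the grammar has 2 FIRST/FOLLOW conflicts (marked CONFLICT above).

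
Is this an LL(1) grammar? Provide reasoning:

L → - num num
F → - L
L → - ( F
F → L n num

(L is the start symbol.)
A grammar is LL(1) if for each non-terminal N with multiple productions, the predict sets of those productions are pairwise disjoint, where PREDICT(N → α) = (FIRST(α) \ {ε}) ∪ (FOLLOW(N) if α ⇒* ε).

Relevant sets:
  FIRST(L) = { '-' }

For L:
  PREDICT(L → '-' num num) = { '-' }
  PREDICT(L → '-' '(' F) = { '-' }
For F:
  PREDICT(F → '-' L) = { '-' }
  PREDICT(F → L n num) = { '-' }

Conflict found: Predict set conflict for L: { '-' }
The grammar is NOT LL(1).

Answer: No. Predict set conflict for L: { '-' }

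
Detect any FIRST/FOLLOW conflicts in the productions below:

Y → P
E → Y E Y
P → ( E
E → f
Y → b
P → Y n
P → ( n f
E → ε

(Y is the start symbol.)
A FIRST/FOLLOW conflict occurs when a non-terminal N has a nullable alternative N → β (β ⇒* ε) and another alternative N → α with FIRST(α) ∩ FOLLOW(N) ≠ ∅: on such a lookahead the parser cannot decide between expanding α and letting N vanish via β.

Nullable non-terminals: E.
FIRST sets used below: FIRST(Y) = { '(', 'b' }

E: nullable alternative(s) E → ε; FOLLOW(E) = { $, '(', 'b', 'f', 'n' }
  E → Y E Y: FIRST \ {ε} = { '(', 'b' } — overlaps FOLLOW(E) on { '(', 'b' }: CONFLICT
  E → f: FIRST \ {ε} = { 'f' } — overlaps FOLLOW(E) on { 'f' }: CONFLICT
  E → ε: FIRST \ {ε} = { } — this is the only nullable alternative, skip

P, Y have no nullable alternative, so no FIRST/FOLLOW check is needed there.

So the grammar has 2 FIRST/FOLLOW conflicts (marked CONFLICT above).

Answer: Yes. E → Y E Y with FOLLOW(E) on { '(', 'b' }; E → f with FOLLOW(E) on { 'f' }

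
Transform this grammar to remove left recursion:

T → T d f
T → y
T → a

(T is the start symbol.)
T → y T'
T → a T'
T' → d f T'
T' → ε

T is directly left-recursive. The standard transformation for
  A → A α₁ | ... | A α_m | β₁ | ... | β_n
is
  A  → β₁ A' | ... | β_n A'
  A' → α₁ A' | ... | α_m A' | ε

T → y becomes T → y T'
T → a becomes T → a T'
T → T d f becomes T' → d f T'
Add T' → ε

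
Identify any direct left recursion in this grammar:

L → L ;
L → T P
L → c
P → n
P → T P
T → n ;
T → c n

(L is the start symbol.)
Yes, L is left-recursive

Direct left recursion occurs when N → N α for some non-terminal N (the right-hand side begins with the left-hand side itself).

L → L ;: LEFT RECURSIVE (starts with L)
L → T P: starts with T
L → c: starts with c
P → n: starts with n
P → T P: starts with T
T → n ;: starts with n
T → c n: starts with c

The grammar has direct left recursion on: L.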